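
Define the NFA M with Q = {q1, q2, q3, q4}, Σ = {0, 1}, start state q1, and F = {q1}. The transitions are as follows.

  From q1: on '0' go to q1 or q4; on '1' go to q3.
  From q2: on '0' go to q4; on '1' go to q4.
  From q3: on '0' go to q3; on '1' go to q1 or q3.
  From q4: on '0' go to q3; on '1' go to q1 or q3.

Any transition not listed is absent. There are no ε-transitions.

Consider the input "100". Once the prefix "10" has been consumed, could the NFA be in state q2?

No

Start in {q1}.
Read '1': q1→{q3}; now {q3}.
Read '0': q3→{q3}; now {q3}.
State q2 is not in {q3}.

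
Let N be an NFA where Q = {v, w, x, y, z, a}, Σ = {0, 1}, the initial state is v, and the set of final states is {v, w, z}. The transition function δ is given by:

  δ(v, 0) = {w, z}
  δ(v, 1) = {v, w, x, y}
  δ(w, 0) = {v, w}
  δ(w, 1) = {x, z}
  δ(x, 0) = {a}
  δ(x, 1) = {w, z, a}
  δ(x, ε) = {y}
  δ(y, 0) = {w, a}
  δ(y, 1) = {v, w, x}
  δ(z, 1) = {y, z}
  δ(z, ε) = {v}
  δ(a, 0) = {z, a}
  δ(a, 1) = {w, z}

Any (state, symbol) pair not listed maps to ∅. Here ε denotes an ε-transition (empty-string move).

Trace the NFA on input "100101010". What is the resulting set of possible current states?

{v, w, z, a}

Start in {v}.
Read '1': {v} → {v, w, x, y}.
Read '0': {v, w, x, y} → {v, w, z, a}.
Read '0': {v, w, z, a} → {v, w, z, a}.
Read '1': {v, w, z, a} → {v, w, x, y, z}.
Read '0': {v, w, x, y, z} → {v, w, z, a}.
Read '1': {v, w, z, a} → {v, w, x, y, z}.
Read '0': {v, w, x, y, z} → {v, w, z, a}.
Read '1': {v, w, z, a} → {v, w, x, y, z}.
Read '0': {v, w, x, y, z} → {v, w, z, a}.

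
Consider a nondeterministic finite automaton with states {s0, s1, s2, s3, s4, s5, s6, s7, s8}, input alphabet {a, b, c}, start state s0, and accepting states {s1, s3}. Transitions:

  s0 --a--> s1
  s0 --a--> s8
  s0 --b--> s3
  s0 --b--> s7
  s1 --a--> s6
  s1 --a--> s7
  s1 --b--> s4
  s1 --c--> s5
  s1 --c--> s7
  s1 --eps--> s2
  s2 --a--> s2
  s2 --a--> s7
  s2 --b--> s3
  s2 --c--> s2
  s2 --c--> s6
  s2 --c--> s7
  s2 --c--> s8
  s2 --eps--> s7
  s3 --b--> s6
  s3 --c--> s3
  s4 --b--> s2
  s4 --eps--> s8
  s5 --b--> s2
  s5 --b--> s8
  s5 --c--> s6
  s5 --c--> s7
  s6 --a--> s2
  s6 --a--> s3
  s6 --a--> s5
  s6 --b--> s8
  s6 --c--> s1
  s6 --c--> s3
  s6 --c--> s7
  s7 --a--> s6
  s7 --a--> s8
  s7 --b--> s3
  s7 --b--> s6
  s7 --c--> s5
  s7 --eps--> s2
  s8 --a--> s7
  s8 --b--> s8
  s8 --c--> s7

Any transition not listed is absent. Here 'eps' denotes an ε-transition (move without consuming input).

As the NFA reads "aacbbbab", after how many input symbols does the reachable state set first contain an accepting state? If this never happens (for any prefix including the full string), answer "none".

Start in {s0}.
Read 'a': s0→{s1, s8}; union {s1, s8}; ε-closure = {s1, s2, s7, s8}.
None of the earlier sets intersect F, but {s1, s2, s7, s8} does.

1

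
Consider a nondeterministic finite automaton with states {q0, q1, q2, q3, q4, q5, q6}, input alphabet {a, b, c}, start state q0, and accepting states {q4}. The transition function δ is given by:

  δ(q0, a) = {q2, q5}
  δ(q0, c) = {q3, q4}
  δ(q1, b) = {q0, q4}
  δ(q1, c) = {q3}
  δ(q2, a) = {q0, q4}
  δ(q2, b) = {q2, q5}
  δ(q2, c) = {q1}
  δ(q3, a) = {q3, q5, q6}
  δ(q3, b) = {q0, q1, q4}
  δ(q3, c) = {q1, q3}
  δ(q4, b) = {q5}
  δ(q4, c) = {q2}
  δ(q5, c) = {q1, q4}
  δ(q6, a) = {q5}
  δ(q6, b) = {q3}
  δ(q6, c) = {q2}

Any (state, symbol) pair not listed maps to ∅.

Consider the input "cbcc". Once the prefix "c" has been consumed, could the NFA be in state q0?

No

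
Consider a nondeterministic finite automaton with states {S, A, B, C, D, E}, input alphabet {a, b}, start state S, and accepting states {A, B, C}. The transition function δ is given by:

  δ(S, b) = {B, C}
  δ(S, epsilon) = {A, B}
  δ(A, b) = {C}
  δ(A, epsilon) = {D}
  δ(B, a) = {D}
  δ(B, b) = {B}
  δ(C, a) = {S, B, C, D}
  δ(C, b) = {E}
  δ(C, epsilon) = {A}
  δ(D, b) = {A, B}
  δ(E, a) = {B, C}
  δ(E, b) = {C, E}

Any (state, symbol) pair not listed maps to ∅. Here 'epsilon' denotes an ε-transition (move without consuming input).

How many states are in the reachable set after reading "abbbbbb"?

Start: ε-closure({S}) = {S, A, B, D}.
Read 'a': {S, A, B, D} → {D}.
Read 'b': {D} → {A, B, D}.
Read 'b': {A, B, D} → {A, B, C, D}.
Read 'b': {A, B, C, D} → {A, B, C, D, E}.
Read 'b': {A, B, C, D, E} → {A, B, C, D, E}.
Read 'b': {A, B, C, D, E} → {A, B, C, D, E}.
Read 'b': {A, B, C, D, E} → {A, B, C, D, E}.
That set has 5 states.

5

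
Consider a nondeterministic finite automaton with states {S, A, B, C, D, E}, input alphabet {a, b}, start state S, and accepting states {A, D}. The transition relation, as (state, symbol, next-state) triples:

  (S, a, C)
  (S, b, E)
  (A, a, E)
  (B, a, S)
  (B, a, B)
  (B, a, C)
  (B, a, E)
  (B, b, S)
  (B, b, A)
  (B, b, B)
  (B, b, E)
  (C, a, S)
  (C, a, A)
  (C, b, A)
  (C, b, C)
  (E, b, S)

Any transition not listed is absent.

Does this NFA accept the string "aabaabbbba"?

Start in {S}.
Read 'a': {S} → {C}.
Read 'a': {C} → {S, A}.
Read 'b': {S, A} → {E}.
Read 'a': {E} → ∅.
The set is empty and remains empty for the remaining 6 symbols.
The final set ∅ contains no accepting state.

No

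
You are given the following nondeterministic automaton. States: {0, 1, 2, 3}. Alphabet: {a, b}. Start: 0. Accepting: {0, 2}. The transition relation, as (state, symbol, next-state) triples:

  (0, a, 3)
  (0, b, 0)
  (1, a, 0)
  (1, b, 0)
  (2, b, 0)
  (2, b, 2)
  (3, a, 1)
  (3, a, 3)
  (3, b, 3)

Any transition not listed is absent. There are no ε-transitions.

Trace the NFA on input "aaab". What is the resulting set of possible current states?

{0, 3}

Start in {0}.
Read 'a': 0→{3}; now {3}.
Read 'a': 3→{1, 3}; now {1, 3}.
Read 'a': 1→{0}, 3→{1, 3}; now {0, 1, 3}.
Read 'b': 0→{0}, 1→{0}, 3→{3}; now {0, 3}.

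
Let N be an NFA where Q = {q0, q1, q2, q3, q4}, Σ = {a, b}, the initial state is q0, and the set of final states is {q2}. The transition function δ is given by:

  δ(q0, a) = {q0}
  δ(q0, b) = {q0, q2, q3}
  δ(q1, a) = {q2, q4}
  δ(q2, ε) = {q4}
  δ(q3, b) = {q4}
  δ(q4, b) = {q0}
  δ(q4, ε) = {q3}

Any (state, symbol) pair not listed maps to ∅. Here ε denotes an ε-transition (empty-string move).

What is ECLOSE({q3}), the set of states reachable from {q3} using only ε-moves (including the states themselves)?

{q3}

Begin with {q3}.
No ε-moves leave this set, so the closure equals the set itself.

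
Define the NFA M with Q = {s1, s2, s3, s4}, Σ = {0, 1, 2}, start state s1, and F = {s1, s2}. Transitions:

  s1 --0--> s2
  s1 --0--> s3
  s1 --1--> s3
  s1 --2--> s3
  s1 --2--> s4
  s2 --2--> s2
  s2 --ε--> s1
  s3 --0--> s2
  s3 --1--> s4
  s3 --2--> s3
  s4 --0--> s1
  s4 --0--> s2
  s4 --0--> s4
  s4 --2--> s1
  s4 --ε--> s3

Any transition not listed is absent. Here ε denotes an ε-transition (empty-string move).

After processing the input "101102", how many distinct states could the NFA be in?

Start in {s1}.
Read '1': {s1} → {s3}.
Read '0': {s3} → {s1, s2}.
Read '1': {s1, s2} → {s3}.
Read '1': {s3} → {s3, s4}.
Read '0': {s3, s4} → {s1, s2, s3, s4}.
Read '2': {s1, s2, s3, s4} → {s1, s2, s3, s4}.
That set has 4 states.

4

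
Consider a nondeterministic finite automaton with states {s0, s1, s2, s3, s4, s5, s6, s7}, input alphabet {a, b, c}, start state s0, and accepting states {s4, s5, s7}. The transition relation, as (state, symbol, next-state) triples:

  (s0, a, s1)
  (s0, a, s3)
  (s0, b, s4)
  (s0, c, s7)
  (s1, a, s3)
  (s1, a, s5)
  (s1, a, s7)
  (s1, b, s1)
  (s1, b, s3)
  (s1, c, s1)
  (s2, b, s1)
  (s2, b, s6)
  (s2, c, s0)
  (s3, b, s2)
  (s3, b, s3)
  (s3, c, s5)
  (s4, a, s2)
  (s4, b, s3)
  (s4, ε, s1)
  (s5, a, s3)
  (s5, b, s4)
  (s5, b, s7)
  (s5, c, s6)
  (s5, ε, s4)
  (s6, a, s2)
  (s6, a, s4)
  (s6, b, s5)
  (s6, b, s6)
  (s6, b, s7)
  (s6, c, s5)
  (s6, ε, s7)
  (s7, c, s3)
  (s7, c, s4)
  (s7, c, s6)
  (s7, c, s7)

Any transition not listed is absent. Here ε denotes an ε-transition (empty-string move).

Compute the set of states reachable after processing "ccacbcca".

Start in {s0}.
Read 'c': {s0} → {s7}.
Read 'c': {s7} → {s1, s3, s4, s6, s7}.
Read 'a': {s1, s3, s4, s6, s7} → {s1, s2, s3, s4, s5, s7}.
Read 'c': {s1, s2, s3, s4, s5, s7} → {s0, s1, s3, s4, s5, s6, s7}.
Read 'b': {s0, s1, s3, s4, s5, s6, s7} → {s1, s2, s3, s4, s5, s6, s7}.
Read 'c': {s1, s2, s3, s4, s5, s6, s7} → {s0, s1, s3, s4, s5, s6, s7}.
Read 'c': {s0, s1, s3, s4, s5, s6, s7} → {s1, s3, s4, s5, s6, s7}.
Read 'a': {s1, s3, s4, s5, s6, s7} → {s1, s2, s3, s4, s5, s7}.

{s1, s2, s3, s4, s5, s7}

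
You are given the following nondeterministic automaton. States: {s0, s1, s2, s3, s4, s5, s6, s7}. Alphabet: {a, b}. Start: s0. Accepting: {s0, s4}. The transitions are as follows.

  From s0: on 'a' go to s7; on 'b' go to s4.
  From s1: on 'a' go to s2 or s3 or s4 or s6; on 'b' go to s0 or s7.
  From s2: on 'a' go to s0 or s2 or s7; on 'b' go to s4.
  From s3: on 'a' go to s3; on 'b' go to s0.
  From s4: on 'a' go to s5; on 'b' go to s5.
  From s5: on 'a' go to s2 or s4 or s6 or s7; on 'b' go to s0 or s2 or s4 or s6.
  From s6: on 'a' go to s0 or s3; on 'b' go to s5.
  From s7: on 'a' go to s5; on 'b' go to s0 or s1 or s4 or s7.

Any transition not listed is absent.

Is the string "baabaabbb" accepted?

Start in {s0}.
Read 'b': s0→{s4}; now {s4}.
Read 'a': s4→{s5}; now {s5}.
Read 'a': s5→{s2, s4, s6, s7}; now {s2, s4, s6, s7}.
Read 'b': s2→{s4}, s4→{s5}, s6→{s5}, s7→{s0, s1, s4, s7}; now {s0, s1, s4, s5, s7}.
Read 'a': s0→{s7}, s1→{s2, s3, s4, s6}, s4→{s5}, s5→{s2, s4, s6, s7}, s7→{s5}; now {s2, s3, s4, s5, s6, s7}.
Read 'a': s2→{s0, s2, s7}, s3→{s3}, s4→{s5}, s5→{s2, s4, s6, s7}, s6→{s0, s3}, s7→{s5}; now {s0, s2, s3, s4, s5, s6, s7}.
Read 'b': s0→{s4}, s2→{s4}, s3→{s0}, s4→{s5}, s5→{s0, s2, s4, s6}, s6→{s5}, s7→{s0, s1, s4, s7}; now {s0, s1, s2, s4, s5, s6, s7}.
Read 'b': s0→{s4}, s1→{s0, s7}, s2→{s4}, s4→{s5}, s5→{s0, s2, s4, s6}, s6→{s5}, s7→{s0, s1, s4, s7}; now {s0, s1, s2, s4, s5, s6, s7}.
Read 'b': s0→{s4}, s1→{s0, s7}, s2→{s4}, s4→{s5}, s5→{s0, s2, s4, s6}, s6→{s5}, s7→{s0, s1, s4, s7}; now {s0, s1, s2, s4, s5, s6, s7}.
The final set {s0, s1, s2, s4, s5, s6, s7} contains the accepting states s0, s4.

Yes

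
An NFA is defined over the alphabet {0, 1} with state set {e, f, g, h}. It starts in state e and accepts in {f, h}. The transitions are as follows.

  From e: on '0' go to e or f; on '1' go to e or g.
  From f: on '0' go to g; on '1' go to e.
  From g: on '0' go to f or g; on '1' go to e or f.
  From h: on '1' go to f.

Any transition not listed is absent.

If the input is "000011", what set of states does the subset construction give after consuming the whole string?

{e, f, g}

Start in {e}.
Read '0': e→{e, f}; now {e, f}.
Read '0': e→{e, f}, f→{g}; now {e, f, g}.
Read '0': e→{e, f}, f→{g}, g→{f, g}; now {e, f, g}.
Read '0': e→{e, f}, f→{g}, g→{f, g}; now {e, f, g}.
Read '1': e→{e, g}, f→{e}, g→{e, f}; now {e, f, g}.
Read '1': e→{e, g}, f→{e}, g→{e, f}; now {e, f, g}.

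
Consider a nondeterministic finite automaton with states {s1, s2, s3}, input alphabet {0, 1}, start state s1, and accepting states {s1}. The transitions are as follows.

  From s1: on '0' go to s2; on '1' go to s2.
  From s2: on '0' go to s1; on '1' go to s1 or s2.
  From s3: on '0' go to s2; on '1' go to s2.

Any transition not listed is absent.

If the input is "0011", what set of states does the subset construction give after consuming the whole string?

{s1, s2}

Start in {s1}.
Read '0': s1→{s2}; now {s2}.
Read '0': s2→{s1}; now {s1}.
Read '1': s1→{s2}; now {s2}.
Read '1': s2→{s1, s2}; now {s1, s2}.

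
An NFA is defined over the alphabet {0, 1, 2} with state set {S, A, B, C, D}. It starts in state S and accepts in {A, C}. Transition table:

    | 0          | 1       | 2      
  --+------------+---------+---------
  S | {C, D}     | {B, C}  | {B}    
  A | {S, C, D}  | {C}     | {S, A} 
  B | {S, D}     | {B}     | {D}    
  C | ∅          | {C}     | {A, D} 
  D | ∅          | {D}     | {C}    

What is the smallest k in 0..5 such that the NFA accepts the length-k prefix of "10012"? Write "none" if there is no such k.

1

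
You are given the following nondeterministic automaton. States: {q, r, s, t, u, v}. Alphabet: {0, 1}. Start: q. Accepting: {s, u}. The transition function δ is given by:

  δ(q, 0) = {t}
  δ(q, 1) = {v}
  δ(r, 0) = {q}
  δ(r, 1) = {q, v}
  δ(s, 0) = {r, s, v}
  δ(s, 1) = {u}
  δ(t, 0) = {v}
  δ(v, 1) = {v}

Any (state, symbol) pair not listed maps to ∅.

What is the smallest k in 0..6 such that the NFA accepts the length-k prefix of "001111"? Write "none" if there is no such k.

none

Start in {q}.
Read '0': q→{t}; now {t}.
Read '0': t→{v}; now {v}.
Read '1': v→{v}; now {v}.
Read '1': v→{v}; now {v}.
Read '1': v→{v}; now {v}.
Read '1': v→{v}; now {v}.
No reachable set along the way intersects F.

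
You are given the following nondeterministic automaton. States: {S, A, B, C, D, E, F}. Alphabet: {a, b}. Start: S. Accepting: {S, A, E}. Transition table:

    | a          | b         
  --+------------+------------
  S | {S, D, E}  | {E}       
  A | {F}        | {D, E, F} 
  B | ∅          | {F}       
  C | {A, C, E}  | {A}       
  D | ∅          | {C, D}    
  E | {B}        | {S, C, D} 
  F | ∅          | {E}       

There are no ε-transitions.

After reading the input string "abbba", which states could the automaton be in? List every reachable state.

Start in {S}.
Read 'a': {S} → {S, D, E}.
Read 'b': {S, D, E} → {S, C, D, E}.
Read 'b': {S, C, D, E} → {S, A, C, D, E}.
Read 'b': {S, A, C, D, E} → {S, A, C, D, E, F}.
Read 'a': {S, A, C, D, E, F} → {S, A, B, C, D, E, F}.

{S, A, B, C, D, E, F}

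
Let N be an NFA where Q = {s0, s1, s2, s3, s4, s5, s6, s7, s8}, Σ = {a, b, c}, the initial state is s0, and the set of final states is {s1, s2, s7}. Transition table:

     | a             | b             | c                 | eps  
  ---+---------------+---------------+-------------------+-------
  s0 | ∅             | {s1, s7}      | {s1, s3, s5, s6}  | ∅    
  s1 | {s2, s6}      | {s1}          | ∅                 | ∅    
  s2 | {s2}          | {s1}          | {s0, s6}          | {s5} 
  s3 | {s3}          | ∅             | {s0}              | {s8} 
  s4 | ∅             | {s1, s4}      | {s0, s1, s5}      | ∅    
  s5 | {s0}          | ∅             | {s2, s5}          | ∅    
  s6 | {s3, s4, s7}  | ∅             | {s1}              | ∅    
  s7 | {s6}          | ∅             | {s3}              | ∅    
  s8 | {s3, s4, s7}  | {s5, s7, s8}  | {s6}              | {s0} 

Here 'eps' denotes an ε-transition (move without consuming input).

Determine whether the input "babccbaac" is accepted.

Start in {s0}.
Read 'b': {s0} → {s1, s7}.
Read 'a': {s1, s7} → {s2, s5, s6}.
Read 'b': {s2, s5, s6} → {s1}.
Read 'c': {s1} → ∅.
The set is empty and remains empty for the remaining 5 symbols.
The final set ∅ contains no accepting state.

No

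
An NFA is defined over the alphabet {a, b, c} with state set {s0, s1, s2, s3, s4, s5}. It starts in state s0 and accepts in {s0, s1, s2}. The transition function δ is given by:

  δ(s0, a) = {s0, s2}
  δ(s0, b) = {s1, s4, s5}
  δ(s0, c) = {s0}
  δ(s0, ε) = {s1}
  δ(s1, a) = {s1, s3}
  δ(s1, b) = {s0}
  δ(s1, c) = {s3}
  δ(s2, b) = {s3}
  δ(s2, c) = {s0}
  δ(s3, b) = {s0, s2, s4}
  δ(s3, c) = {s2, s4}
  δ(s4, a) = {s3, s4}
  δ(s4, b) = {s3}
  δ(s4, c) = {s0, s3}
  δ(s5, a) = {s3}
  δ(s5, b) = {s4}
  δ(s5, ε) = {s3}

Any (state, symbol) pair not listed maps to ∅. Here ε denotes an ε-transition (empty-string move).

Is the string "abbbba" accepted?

Start: ε-closure({s0}) = {s0, s1}.
Read 'a': s0→{s0, s2}, s1→{s1, s3}; now {s0, s1, s2, s3}.
Read 'b': s0→{s1, s4, s5}, s1→{s0}, s2→{s3}, s3→{s0, s2, s4}; now {s0, s1, s2, s3, s4, s5}.
Read 'b': s0→{s1, s4, s5}, s1→{s0}, s2→{s3}, s3→{s0, s2, s4}, s4→{s3}, s5→{s4}; now {s0, s1, s2, s3, s4, s5}.
Read 'b': s0→{s1, s4, s5}, s1→{s0}, s2→{s3}, s3→{s0, s2, s4}, s4→{s3}, s5→{s4}; now {s0, s1, s2, s3, s4, s5}.
Read 'b': s0→{s1, s4, s5}, s1→{s0}, s2→{s3}, s3→{s0, s2, s4}, s4→{s3}, s5→{s4}; now {s0, s1, s2, s3, s4, s5}.
Read 'a': s0→{s0, s2}, s1→{s1, s3}, s2→∅, s3→∅, s4→{s3, s4}, s5→{s3}; now {s0, s1, s2, s3, s4}.
The final set {s0, s1, s2, s3, s4} contains the accepting states s0, s1, s2.

Yes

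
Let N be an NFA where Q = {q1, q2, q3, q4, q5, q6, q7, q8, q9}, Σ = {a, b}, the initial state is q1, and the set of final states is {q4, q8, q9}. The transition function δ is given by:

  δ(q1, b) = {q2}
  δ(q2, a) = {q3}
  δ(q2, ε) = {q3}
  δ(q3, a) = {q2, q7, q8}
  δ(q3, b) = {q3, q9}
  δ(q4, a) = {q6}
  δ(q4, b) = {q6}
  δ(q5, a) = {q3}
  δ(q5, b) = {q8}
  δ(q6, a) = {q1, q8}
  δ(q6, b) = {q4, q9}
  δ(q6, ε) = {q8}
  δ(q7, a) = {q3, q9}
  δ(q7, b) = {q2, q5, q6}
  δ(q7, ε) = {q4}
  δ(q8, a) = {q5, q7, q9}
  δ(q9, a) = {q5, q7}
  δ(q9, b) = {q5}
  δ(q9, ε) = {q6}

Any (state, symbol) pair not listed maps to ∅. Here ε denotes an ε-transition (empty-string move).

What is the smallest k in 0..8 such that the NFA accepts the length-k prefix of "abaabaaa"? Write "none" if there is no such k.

Start in {q1}.
Read 'a': q1→∅; now ∅.
The set is empty and remains empty for the remaining 7 symbols.
No reachable set along the way intersects F.

none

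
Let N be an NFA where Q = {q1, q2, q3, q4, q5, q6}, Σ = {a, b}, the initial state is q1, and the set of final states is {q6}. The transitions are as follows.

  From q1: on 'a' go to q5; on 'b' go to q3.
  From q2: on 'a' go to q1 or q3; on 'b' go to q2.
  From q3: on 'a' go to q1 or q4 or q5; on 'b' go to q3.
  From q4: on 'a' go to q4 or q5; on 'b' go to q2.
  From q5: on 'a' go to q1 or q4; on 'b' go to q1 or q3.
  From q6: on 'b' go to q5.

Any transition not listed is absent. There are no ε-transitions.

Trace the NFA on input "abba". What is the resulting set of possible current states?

{q1, q4, q5}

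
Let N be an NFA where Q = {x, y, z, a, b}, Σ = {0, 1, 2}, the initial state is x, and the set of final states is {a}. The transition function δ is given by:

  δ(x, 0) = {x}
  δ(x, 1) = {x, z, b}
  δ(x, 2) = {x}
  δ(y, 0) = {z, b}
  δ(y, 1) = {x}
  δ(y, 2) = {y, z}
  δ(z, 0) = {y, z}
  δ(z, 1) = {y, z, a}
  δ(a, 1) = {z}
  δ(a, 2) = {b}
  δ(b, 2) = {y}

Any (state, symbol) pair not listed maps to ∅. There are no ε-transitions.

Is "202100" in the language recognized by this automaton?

Start in {x}.
Read '2': x→{x}; now {x}.
Read '0': x→{x}; now {x}.
Read '2': x→{x}; now {x}.
Read '1': x→{x, z, b}; now {x, z, b}.
Read '0': x→{x}, z→{y, z}, b→∅; now {x, y, z}.
Read '0': x→{x}, y→{z, b}, z→{y, z}; now {x, y, z, b}.
The final set {x, y, z, b} contains no accepting state.

No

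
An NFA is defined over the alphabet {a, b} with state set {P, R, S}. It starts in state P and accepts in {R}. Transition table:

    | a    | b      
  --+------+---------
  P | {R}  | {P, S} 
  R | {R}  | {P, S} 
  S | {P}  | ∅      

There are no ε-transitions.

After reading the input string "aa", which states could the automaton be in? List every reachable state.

{R}

Start in {P}.
Read 'a': P→{R}; now {R}.
Read 'a': R→{R}; now {R}.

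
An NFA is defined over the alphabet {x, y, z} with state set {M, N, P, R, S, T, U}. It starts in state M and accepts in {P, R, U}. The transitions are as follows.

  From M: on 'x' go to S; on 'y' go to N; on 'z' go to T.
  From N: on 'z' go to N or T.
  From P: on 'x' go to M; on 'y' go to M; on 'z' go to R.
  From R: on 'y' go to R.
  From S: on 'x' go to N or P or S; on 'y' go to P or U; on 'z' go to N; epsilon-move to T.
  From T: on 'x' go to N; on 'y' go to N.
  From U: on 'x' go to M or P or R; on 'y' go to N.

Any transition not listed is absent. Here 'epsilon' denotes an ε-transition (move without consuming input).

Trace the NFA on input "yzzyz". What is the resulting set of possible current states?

Start in {M}.
Read 'y': {M} → {N}.
Read 'z': {N} → {N, T}.
Read 'z': {N, T} → {N, T}.
Read 'y': {N, T} → {N}.
Read 'z': {N} → {N, T}.

{N, T}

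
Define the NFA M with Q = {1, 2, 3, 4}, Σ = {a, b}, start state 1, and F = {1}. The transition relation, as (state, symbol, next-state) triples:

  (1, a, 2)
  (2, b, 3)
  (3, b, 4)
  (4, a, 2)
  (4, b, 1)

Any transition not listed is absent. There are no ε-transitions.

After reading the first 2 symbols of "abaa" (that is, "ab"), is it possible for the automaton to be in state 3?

Start in {1}.
Read 'a': 1→{2}; now {2}.
Read 'b': 2→{3}; now {3}.
State 3 is in {3}.

Yes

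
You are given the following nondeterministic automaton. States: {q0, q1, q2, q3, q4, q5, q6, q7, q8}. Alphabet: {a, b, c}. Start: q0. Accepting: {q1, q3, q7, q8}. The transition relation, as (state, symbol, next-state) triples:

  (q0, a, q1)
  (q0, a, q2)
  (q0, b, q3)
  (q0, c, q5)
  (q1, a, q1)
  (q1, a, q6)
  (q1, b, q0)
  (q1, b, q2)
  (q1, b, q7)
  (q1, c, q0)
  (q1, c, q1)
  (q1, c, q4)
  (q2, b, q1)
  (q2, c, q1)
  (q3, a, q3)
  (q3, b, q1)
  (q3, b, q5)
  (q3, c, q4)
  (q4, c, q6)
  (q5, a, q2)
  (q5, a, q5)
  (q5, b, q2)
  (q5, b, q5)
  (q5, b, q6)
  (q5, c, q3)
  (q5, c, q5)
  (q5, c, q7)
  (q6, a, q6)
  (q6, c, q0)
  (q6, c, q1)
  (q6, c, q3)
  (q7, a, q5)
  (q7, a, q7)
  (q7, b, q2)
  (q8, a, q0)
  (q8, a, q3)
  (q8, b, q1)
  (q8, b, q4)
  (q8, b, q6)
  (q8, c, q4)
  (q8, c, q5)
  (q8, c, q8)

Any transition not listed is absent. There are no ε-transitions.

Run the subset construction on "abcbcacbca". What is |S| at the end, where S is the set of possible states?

Start in {q0}.
Read 'a': {q0} → {q1, q2}.
Read 'b': {q1, q2} → {q0, q1, q2, q7}.
Read 'c': {q0, q1, q2, q7} → {q0, q1, q4, q5}.
Read 'b': {q0, q1, q4, q5} → {q0, q2, q3, q5, q6, q7}.
Read 'c': {q0, q2, q3, q5, q6, q7} → {q0, q1, q3, q4, q5, q7}.
Read 'a': {q0, q1, q3, q4, q5, q7} → {q1, q2, q3, q5, q6, q7}.
Read 'c': {q1, q2, q3, q5, q6, q7} → {q0, q1, q3, q4, q5, q7}.
Read 'b': {q0, q1, q3, q4, q5, q7} → {q0, q1, q2, q3, q5, q6, q7}.
Read 'c': {q0, q1, q2, q3, q5, q6, q7} → {q0, q1, q3, q4, q5, q7}.
Read 'a': {q0, q1, q3, q4, q5, q7} → {q1, q2, q3, q5, q6, q7}.
That set has 6 states.

6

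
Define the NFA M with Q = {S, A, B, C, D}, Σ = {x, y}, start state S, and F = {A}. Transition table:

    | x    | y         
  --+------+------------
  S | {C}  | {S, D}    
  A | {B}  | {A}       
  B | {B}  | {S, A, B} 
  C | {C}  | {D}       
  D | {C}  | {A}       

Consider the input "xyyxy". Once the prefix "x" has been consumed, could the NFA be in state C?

Yes

Start in {S}.
Read 'x': S→{C}; now {C}.
State C is in {C}.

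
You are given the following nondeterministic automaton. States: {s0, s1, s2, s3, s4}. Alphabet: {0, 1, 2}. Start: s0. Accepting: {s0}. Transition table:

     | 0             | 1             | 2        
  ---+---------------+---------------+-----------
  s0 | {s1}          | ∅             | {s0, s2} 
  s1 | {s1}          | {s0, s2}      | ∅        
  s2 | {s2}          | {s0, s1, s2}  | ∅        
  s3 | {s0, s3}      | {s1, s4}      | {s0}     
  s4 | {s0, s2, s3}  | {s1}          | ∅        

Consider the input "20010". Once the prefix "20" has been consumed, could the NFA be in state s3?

Start in {s0}.
Read '2': {s0} → {s0, s2}.
Read '0': {s0, s2} → {s1, s2}.
State s3 is not in {s1, s2}.

No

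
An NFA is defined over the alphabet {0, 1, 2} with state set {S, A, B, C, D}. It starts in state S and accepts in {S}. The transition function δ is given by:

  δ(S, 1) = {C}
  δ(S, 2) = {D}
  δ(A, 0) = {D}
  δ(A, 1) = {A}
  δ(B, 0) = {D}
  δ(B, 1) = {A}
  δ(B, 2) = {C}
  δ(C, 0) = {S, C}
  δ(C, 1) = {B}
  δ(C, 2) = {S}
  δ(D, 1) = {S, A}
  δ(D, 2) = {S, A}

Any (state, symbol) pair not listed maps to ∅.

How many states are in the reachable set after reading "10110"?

Start in {S}.
Read '1': {S} → {C}.
Read '0': {C} → {S, C}.
Read '1': {S, C} → {B, C}.
Read '1': {B, C} → {A, B}.
Read '0': {A, B} → {D}.
That set has 1 state.

1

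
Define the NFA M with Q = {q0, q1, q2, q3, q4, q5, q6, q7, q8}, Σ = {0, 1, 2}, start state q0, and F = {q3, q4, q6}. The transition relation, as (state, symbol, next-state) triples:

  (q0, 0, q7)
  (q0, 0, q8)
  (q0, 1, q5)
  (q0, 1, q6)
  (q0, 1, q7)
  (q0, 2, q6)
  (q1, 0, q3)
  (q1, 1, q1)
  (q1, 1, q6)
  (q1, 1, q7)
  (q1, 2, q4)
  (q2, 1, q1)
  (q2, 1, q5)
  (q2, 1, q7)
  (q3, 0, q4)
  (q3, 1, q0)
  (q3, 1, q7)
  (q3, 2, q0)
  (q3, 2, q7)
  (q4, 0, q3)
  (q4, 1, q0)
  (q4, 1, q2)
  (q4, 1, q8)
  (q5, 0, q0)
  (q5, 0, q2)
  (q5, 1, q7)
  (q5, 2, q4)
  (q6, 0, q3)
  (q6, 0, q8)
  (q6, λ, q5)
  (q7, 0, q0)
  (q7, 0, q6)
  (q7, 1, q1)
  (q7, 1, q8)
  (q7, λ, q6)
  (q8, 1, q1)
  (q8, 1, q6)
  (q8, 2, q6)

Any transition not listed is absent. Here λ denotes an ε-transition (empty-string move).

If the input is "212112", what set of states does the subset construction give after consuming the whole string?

{q4}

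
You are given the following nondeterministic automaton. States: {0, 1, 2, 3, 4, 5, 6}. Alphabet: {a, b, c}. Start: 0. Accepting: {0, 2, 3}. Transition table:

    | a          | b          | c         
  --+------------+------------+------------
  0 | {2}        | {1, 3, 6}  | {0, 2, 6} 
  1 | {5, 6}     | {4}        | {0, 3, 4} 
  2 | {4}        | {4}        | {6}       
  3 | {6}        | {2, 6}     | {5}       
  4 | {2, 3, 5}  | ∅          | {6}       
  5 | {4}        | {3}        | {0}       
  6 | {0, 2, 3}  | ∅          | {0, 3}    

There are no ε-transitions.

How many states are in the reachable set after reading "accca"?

4

Start in {0}.
Read 'a': 0→{2}; now {2}.
Read 'c': 2→{6}; now {6}.
Read 'c': 6→{0, 3}; now {0, 3}.
Read 'c': 0→{0, 2, 6}, 3→{5}; now {0, 2, 5, 6}.
Read 'a': 0→{2}, 2→{4}, 5→{4}, 6→{0, 2, 3}; now {0, 2, 3, 4}.
That set has 4 states.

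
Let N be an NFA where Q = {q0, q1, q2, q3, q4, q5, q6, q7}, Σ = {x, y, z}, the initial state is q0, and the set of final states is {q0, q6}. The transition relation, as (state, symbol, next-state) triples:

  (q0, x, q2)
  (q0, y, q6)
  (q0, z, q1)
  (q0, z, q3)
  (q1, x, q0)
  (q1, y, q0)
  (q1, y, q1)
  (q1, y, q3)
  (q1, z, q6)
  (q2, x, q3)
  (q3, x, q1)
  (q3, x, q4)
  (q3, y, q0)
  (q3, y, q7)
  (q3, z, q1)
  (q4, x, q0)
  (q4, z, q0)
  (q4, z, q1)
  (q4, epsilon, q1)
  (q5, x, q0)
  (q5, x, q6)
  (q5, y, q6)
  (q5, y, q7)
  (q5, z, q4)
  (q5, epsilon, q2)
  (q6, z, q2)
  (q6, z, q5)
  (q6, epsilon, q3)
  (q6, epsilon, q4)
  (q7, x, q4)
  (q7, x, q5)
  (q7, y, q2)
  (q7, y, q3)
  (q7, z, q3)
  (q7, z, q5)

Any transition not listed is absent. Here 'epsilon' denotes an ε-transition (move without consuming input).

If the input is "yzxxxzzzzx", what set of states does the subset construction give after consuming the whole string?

{q0, q1, q2, q3, q4, q6}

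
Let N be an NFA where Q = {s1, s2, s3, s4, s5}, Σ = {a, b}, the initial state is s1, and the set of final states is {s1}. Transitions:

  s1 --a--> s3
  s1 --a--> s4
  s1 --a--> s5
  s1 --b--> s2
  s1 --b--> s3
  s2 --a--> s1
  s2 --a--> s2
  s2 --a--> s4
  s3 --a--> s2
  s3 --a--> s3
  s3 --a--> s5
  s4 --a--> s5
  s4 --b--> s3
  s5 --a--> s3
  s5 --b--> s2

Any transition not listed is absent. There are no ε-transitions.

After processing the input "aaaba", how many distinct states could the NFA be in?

5

Start in {s1}.
Read 'a': s1→{s3, s4, s5}; now {s3, s4, s5}.
Read 'a': s3→{s2, s3, s5}, s4→{s5}, s5→{s3}; now {s2, s3, s5}.
Read 'a': s2→{s1, s2, s4}, s3→{s2, s3, s5}, s5→{s3}; now {s1, s2, s3, s4, s5}.
Read 'b': s1→{s2, s3}, s2→∅, s3→∅, s4→{s3}, s5→{s2}; now {s2, s3}.
Read 'a': s2→{s1, s2, s4}, s3→{s2, s3, s5}; now {s1, s2, s3, s4, s5}.
That set has 5 states.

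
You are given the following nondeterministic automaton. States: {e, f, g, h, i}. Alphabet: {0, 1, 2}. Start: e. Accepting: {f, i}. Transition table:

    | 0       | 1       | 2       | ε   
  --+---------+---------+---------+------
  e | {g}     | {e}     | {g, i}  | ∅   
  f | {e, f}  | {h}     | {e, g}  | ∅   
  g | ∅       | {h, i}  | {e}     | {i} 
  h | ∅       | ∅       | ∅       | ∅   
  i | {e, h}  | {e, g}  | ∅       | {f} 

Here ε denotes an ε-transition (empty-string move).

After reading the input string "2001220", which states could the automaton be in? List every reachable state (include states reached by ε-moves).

Start in {e}.
Read '2': {e} → {f, g, i}.
Read '0': {f, g, i} → {e, f, h}.
Read '0': {e, f, h} → {e, f, g, i}.
Read '1': {e, f, g, i} → {e, f, g, h, i}.
Read '2': {e, f, g, h, i} → {e, f, g, i}.
Read '2': {e, f, g, i} → {e, f, g, i}.
Read '0': {e, f, g, i} → {e, f, g, h, i}.

{e, f, g, h, i}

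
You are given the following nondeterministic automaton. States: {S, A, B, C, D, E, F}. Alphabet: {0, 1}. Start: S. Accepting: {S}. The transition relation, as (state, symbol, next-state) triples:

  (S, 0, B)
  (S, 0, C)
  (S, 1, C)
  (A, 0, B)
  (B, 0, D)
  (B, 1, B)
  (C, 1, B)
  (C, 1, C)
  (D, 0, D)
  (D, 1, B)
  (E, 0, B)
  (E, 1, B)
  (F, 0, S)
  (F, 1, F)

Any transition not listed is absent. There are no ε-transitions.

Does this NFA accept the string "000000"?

Start in {S}.
Read '0': {S} → {B, C}.
Read '0': {B, C} → {D}.
Read '0': {D} → {D}.
Read '0': {D} → {D}.
Read '0': {D} → {D}.
Read '0': {D} → {D}.
The final set {D} contains no accepting state.

No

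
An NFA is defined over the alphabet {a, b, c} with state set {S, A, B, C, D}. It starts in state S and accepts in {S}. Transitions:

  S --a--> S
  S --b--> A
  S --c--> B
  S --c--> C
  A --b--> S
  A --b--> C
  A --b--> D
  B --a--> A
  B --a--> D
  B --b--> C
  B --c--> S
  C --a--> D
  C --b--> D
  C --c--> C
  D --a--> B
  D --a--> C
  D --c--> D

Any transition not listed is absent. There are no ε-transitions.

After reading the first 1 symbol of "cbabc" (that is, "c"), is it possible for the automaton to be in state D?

No

Start in {S}.
Read 'c': S→{B, C}; now {B, C}.
State D is not in {B, C}.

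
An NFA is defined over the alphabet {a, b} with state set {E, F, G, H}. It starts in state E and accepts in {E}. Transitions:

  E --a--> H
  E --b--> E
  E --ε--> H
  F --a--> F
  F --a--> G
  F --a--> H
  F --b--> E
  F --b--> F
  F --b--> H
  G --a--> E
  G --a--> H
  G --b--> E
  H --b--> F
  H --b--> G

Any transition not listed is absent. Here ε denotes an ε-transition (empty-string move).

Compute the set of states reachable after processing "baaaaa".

Start: ε-closure({E}) = {E, H}.
Read 'b': {E, H} → {E, F, G, H}.
Read 'a': {E, F, G, H} → {E, F, G, H}.
Read 'a': {E, F, G, H} → {E, F, G, H}.
Read 'a': {E, F, G, H} → {E, F, G, H}.
Read 'a': {E, F, G, H} → {E, F, G, H}.
Read 'a': {E, F, G, H} → {E, F, G, H}.

{E, F, G, H}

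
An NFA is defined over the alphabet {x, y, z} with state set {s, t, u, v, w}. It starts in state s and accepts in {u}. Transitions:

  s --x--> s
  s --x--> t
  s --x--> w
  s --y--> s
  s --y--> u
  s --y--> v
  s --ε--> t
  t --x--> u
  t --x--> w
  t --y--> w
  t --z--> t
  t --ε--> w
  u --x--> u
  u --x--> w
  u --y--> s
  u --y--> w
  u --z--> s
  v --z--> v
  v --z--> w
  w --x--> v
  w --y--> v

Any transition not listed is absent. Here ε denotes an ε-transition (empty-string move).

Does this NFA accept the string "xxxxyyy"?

Yes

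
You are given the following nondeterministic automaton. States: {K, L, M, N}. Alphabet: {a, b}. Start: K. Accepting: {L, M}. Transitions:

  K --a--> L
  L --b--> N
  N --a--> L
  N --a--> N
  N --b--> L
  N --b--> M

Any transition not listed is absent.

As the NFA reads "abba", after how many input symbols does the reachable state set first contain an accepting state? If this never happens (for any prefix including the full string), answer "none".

1

Start in {K}.
Read 'a': {K} → {L}.
None of the earlier sets intersect F, but {L} does.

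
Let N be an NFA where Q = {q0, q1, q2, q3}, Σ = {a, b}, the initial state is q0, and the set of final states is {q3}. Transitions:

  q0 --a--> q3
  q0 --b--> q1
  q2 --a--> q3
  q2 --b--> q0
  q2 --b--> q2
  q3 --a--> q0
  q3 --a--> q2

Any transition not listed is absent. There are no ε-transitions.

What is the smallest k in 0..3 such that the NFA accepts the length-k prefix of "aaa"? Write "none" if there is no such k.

1

Start in {q0}.
Read 'a': q0→{q3}; now {q3}.
None of the earlier sets intersect F, but {q3} does.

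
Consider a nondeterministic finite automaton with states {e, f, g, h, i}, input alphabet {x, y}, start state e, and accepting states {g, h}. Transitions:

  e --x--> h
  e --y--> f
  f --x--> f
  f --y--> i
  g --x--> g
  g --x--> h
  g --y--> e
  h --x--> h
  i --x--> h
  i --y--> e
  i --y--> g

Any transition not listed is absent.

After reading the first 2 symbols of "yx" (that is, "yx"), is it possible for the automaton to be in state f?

Start in {e}.
Read 'y': {e} → {f}.
Read 'x': {f} → {f}.
State f is in {f}.

Yes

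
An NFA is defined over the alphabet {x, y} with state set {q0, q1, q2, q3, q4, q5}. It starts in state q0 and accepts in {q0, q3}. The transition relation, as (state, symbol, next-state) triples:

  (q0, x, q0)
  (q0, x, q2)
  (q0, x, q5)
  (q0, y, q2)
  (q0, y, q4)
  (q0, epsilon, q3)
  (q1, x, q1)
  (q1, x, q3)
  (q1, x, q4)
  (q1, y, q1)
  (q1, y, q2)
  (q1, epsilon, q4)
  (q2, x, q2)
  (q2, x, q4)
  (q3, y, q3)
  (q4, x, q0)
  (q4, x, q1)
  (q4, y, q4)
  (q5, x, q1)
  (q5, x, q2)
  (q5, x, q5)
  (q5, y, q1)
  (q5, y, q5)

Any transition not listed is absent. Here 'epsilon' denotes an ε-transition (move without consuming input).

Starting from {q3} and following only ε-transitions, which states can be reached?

{q3}

Begin with {q3}.
No ε-moves leave this set, so the closure equals the set itself.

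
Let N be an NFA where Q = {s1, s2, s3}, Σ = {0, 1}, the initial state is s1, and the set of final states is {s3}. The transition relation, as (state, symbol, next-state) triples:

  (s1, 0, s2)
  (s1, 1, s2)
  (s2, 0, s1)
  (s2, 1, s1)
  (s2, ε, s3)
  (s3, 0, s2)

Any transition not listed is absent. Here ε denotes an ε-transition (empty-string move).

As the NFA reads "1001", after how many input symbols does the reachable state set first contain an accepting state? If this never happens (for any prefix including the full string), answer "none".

1

Start in {s1}.
Read '1': s1→{s2}; union {s2}; ε-closure = {s2, s3}.
None of the earlier sets intersect F, but {s2, s3} does.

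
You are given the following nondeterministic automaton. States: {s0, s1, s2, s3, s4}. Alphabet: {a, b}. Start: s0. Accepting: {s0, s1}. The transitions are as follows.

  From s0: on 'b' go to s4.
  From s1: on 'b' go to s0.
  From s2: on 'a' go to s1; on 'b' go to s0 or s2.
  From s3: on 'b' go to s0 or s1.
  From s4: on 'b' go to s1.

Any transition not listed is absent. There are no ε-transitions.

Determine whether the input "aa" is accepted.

No

Start in {s0}.
Read 'a': s0→∅; now ∅.
The set is empty and remains empty for the remaining 1 symbol.
The final set ∅ contains no accepting state.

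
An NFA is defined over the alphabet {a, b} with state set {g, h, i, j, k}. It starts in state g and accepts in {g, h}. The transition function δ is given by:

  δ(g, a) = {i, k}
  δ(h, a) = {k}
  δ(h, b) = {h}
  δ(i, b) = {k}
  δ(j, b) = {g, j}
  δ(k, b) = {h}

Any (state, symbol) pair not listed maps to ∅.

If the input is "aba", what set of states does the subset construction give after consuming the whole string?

{k}

Start in {g}.
Read 'a': g→{i, k}; now {i, k}.
Read 'b': i→{k}, k→{h}; now {h, k}.
Read 'a': h→{k}, k→∅; now {k}.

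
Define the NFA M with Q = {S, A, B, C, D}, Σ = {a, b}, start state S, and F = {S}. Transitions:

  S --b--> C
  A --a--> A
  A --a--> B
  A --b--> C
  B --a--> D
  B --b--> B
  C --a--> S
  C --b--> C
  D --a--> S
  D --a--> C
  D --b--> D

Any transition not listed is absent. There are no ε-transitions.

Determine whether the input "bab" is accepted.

No

Start in {S}.
Read 'b': S→{C}; now {C}.
Read 'a': C→{S}; now {S}.
Read 'b': S→{C}; now {C}.
The final set {C} contains no accepting state.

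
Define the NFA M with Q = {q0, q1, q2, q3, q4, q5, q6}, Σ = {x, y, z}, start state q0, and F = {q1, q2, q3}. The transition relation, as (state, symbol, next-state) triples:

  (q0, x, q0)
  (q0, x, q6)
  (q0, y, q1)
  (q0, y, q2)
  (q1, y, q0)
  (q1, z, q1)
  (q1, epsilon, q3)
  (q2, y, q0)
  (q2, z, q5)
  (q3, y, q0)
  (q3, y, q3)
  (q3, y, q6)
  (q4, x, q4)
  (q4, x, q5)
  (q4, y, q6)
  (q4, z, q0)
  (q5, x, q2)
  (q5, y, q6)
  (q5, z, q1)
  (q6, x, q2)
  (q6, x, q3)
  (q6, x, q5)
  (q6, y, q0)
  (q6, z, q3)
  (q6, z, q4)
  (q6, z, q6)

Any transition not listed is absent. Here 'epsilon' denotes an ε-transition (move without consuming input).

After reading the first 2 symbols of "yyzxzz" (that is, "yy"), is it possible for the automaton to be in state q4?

No

Start in {q0}.
Read 'y': q0→{q1, q2}; union {q1, q2}; ε-closure = {q1, q2, q3}.
Read 'y': q1→{q0}, q2→{q0}, q3→{q0, q3, q6}; now {q0, q3, q6}.
State q4 is not in {q0, q3, q6}.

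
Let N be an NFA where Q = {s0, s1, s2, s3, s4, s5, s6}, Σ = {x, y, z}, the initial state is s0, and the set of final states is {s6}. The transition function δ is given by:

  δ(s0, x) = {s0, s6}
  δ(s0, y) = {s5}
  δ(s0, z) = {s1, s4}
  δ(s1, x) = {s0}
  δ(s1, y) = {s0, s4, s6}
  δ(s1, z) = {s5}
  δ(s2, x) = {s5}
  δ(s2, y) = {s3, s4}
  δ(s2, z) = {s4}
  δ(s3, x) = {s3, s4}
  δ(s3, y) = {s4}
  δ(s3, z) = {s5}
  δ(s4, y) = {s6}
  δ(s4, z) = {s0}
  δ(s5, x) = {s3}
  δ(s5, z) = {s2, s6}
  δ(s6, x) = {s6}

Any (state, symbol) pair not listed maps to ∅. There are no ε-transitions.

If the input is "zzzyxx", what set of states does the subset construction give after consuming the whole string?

{s0, s3, s4, s6}

Start in {s0}.
Read 'z': s0→{s1, s4}; now {s1, s4}.
Read 'z': s1→{s5}, s4→{s0}; now {s0, s5}.
Read 'z': s0→{s1, s4}, s5→{s2, s6}; now {s1, s2, s4, s6}.
Read 'y': s1→{s0, s4, s6}, s2→{s3, s4}, s4→{s6}, s6→∅; now {s0, s3, s4, s6}.
Read 'x': s0→{s0, s6}, s3→{s3, s4}, s4→∅, s6→{s6}; now {s0, s3, s4, s6}.
Read 'x': s0→{s0, s6}, s3→{s3, s4}, s4→∅, s6→{s6}; now {s0, s3, s4, s6}.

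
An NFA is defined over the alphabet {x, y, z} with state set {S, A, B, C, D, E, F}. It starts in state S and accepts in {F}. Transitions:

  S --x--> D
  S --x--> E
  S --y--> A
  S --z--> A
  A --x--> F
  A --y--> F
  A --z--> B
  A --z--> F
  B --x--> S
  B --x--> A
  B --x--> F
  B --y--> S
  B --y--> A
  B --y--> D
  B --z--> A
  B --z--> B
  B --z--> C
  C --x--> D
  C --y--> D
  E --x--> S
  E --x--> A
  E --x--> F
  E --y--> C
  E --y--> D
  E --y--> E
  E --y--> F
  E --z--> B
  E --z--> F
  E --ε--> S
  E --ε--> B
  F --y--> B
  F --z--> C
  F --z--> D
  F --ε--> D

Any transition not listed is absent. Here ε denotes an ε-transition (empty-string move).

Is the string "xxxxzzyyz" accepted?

Yes

Start in {S}.
Read 'x': S→{D, E}; union {D, E}; ε-closure = {S, B, D, E}.
Read 'x': S→{D, E}, B→{S, A, F}, D→∅, E→{S, A, F}; union {S, A, D, E, F}; ε-closure = {S, A, B, D, E, F}.
Read 'x': S→{D, E}, A→{F}, B→{S, A, F}, D→∅, E→{S, A, F}, F→∅; union {S, A, D, E, F}; ε-closure = {S, A, B, D, E, F}.
Read 'x': S→{D, E}, A→{F}, B→{S, A, F}, D→∅, E→{S, A, F}, F→∅; union {S, A, D, E, F}; ε-closure = {S, A, B, D, E, F}.
Read 'z': S→{A}, A→{B, F}, B→{A, B, C}, D→∅, E→{B, F}, F→{C, D}; now {A, B, C, D, F}.
Read 'z': A→{B, F}, B→{A, B, C}, C→∅, D→∅, F→{C, D}; now {A, B, C, D, F}.
Read 'y': A→{F}, B→{S, A, D}, C→{D}, D→∅, F→{B}; now {S, A, B, D, F}.
Read 'y': S→{A}, A→{F}, B→{S, A, D}, D→∅, F→{B}; now {S, A, B, D, F}.
Read 'z': S→{A}, A→{B, F}, B→{A, B, C}, D→∅, F→{C, D}; now {A, B, C, D, F}.
The final set {A, B, C, D, F} contains the accepting state F.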